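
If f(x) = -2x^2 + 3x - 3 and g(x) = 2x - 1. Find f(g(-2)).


g(-2) = -5
f(-5) = (-2)*(-5)^2 + 3*(-5) - 3 = -68

-68


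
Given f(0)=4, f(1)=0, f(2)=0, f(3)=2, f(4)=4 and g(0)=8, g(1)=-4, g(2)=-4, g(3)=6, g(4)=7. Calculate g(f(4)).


7


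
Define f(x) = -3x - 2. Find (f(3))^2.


121


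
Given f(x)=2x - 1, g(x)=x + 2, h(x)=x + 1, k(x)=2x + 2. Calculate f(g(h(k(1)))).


k(1) = 4
h(4) = 5
g(5) = 7
f(7) = 13

13


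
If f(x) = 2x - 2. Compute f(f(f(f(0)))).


f(0) = -2
f(-2) = -6
f(-6) = -14
f(-14) = -30

-30


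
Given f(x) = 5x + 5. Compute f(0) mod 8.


f(0) = 5
5 mod 8 = 5

5


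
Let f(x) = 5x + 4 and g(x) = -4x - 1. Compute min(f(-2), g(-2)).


f(-2) = -6
g(-2) = 7
min = -6

-6


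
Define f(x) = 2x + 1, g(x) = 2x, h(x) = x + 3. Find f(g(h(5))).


h(5) = 8
g(8) = 16
f(16) = 33

33


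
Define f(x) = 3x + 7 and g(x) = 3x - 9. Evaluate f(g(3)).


g(3) = 0
f(0) = 7

7


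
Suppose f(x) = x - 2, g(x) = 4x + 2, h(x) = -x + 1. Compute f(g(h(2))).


-4


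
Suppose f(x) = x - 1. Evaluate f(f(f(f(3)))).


f(3) = 2
f(2) = 1
f(1) = 0
f(0) = -1

-1


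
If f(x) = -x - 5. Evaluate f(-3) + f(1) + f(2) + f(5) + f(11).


f(-3) = -2
f(1) = -6
f(2) = -7
f(5) = -10
f(11) = -16
Sum = -41

-41


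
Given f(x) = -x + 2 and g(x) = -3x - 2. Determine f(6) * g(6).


f(6) = -4
g(6) = -20
Product = 80

80


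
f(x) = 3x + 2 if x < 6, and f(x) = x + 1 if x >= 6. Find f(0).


2


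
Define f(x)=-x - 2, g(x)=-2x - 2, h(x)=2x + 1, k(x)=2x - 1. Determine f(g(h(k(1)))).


k(1) = 1
h(1) = 3
g(3) = -8
f(-8) = 6

6


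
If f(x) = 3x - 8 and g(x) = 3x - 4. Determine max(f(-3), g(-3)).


f(-3) = -17
g(-3) = -13
max = -13

-13


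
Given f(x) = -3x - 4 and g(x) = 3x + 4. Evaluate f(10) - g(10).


-68


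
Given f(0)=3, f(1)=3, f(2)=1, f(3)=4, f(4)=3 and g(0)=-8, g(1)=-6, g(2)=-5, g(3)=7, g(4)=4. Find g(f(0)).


f(0) = 3
g(3) = 7

7


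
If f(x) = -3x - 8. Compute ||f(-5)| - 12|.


f(-5) = 7
|7| = 7
|7 - 12| = 5

5


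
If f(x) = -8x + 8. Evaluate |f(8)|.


f(8) = -56
|-56| = 56

56


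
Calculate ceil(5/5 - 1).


5/5 = 1
1 - 1 = 0
ceil(0) = 0

0


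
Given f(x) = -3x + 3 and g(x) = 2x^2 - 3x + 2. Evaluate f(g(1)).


g(1) = 1
f(1) = 0

0


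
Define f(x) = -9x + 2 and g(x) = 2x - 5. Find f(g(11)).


g(11) = 17
f(17) = -151

-151


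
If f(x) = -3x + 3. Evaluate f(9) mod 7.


f(9) = -24
-24 mod 7 = 4

4


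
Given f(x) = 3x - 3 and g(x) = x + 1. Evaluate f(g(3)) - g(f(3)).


2


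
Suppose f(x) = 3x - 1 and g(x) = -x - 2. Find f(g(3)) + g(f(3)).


f(g(3)) = -16
g(f(3)) = -10
Sum = -26

-26


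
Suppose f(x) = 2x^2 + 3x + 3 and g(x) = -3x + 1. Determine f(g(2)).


g(2) = -5
f(-5) = 2*(-5)^2 + 3*(-5) + 3 = 38

38


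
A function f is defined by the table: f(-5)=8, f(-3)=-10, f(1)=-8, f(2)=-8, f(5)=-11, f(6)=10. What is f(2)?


Reading from the table at x = 2

-8


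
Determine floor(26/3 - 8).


0


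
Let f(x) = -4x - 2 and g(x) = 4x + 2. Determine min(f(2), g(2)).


f(2) = -10
g(2) = 10
min = -10

-10


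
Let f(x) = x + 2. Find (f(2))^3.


f(2) = 4
(4)^3 = 64

64


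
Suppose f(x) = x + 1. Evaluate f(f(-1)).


f(-1) = 0
f(0) = 1

1


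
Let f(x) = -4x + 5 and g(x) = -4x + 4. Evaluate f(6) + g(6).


f(6) = -19
g(6) = -20
Sum = -39

-39


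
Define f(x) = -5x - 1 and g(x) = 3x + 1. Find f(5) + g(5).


f(5) = -26
g(5) = 16
Sum = -10

-10


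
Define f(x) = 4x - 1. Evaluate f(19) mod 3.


f(19) = 75
75 mod 3 = 0

0


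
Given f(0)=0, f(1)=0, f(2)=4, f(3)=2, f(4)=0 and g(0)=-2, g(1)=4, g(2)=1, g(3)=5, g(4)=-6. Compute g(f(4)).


f(4) = 0
g(0) = -2

-2


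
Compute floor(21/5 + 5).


9


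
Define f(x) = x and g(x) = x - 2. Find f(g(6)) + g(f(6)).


f(g(6)) = 4
g(f(6)) = 4
Sum = 8

8


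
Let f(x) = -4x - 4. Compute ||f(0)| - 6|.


f(0) = -4
|-4| = 4
|4 - 6| = 2

2


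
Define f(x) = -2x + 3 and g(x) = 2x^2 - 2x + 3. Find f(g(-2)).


-27


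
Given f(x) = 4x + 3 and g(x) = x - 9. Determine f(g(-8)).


g(-8) = -17
f(-17) = -65

-65


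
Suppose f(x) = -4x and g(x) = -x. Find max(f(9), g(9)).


-9


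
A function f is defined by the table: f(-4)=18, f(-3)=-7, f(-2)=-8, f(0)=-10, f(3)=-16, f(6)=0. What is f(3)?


Reading from the table at x = 3

-16


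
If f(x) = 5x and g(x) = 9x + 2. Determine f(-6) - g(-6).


22


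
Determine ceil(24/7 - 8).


-4


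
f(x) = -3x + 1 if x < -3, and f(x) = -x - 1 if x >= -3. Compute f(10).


10 satisfies x >= -3
f(10) = -11

-11


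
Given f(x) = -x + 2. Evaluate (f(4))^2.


f(4) = -2
(-2)^2 = 4

4


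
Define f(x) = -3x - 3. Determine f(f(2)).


f(2) = -9
f(-9) = 24

24


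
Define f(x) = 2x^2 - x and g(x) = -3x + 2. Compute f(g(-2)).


g(-2) = 8
f(8) = 2*(8)^2 - 1*(8) = 120

120


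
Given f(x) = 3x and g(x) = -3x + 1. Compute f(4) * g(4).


f(4) = 12
g(4) = -11
Product = -132

-132


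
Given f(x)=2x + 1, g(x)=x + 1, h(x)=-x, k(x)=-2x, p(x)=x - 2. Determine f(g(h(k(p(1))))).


p(1) = -1
k(-1) = 2
h(2) = -2
g(-2) = -1
f(-1) = -1

-1


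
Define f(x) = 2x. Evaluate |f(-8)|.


f(-8) = -16
|-16| = 16

16


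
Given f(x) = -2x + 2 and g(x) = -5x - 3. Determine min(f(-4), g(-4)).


f(-4) = 10
g(-4) = 17
min = 10

10


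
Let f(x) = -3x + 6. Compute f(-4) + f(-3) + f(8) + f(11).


-12


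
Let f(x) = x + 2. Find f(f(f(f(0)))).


8


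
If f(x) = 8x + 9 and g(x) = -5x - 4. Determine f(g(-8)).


297


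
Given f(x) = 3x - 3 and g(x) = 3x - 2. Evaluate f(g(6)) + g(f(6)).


88


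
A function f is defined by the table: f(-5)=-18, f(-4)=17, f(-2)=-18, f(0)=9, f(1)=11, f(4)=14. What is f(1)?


Reading from the table at x = 1

11


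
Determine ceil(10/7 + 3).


10/7 = 1.4286
1.4286 + 3 = 4.4286
ceil(4.4286) = 5

5


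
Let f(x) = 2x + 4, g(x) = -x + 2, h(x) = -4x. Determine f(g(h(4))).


h(4) = -16
g(-16) = 18
f(18) = 40

40


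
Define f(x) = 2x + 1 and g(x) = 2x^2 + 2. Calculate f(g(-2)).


g(-2) = 10
f(10) = 21

21


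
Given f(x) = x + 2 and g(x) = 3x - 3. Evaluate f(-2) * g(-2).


0


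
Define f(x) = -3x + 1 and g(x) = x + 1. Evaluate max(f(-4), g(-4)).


13


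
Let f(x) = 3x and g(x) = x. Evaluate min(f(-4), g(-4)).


f(-4) = -12
g(-4) = -4
min = -12

-12


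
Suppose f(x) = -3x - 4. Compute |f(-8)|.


20


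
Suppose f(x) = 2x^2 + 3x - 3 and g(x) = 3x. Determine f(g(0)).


g(0) = 0
f(0) = 2*(0)^2 + 3*(0) - 3 = -3

-3


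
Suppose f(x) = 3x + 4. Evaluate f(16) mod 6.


f(16) = 52
52 mod 6 = 4

4


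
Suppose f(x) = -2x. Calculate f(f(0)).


0


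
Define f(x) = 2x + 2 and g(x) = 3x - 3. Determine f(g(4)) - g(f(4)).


-7


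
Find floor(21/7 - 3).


21/7 = 3
3 - 3 = 0
floor(0) = 0

0


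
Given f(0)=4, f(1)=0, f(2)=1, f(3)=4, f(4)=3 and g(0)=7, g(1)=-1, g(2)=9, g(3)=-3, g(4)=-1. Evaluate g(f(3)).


f(3) = 4
g(4) = -1

-1


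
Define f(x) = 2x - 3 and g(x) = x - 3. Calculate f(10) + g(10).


f(10) = 17
g(10) = 7
Sum = 24

24


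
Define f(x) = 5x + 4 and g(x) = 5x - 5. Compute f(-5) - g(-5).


9


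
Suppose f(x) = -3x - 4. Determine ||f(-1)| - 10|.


f(-1) = -1
|-1| = 1
|1 - 10| = 9

9


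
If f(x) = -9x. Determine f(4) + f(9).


f(4) = -36
f(9) = -81
Sum = -117

-117


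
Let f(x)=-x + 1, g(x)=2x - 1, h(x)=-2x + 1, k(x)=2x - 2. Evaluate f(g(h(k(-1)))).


k(-1) = -4
h(-4) = 9
g(9) = 17
f(17) = -16

-16


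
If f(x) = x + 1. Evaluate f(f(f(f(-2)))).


2


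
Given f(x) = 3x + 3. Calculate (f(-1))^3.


f(-1) = 0
(0)^3 = 0

0


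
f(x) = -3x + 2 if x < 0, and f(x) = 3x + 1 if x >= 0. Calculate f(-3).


11


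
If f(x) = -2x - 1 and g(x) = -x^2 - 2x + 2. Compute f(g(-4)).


g(-4) = -6
f(-6) = 11

11


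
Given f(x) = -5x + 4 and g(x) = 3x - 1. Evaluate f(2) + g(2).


f(2) = -6
g(2) = 5
Sum = -1

-1


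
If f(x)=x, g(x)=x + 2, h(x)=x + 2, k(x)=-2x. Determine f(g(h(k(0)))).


k(0) = 0
h(0) = 2
g(2) = 4
f(4) = 4

4


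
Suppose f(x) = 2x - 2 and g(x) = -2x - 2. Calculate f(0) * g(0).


f(0) = -2
g(0) = -2
Product = 4

4


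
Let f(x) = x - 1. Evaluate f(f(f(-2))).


f(-2) = -3
f(-3) = -4
f(-4) = -5

-5


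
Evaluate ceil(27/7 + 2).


27/7 = 3.8571
3.8571 + 2 = 5.8571
ceil(5.8571) = 6

6


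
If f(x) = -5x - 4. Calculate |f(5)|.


f(5) = -29
|-29| = 29

29


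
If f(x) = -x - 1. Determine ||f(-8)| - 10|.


f(-8) = 7
|7| = 7
|7 - 10| = 3

3


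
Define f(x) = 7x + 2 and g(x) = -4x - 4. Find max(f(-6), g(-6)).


f(-6) = -40
g(-6) = 20
max = 20

20


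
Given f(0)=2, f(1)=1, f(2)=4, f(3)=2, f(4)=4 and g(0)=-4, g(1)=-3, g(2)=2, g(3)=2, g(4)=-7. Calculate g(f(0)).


2


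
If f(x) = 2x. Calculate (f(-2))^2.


16


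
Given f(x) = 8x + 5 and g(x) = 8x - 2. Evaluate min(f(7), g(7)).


f(7) = 61
g(7) = 54
min = 54

54


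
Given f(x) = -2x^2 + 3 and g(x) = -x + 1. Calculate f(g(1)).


g(1) = 0
f(0) = (-2)*(0)^2 + 3 = 3

3


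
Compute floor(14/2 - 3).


4


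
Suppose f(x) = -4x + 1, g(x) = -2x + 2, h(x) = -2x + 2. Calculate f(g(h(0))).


9


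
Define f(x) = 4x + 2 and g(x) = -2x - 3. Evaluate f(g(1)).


g(1) = -5
f(-5) = -18

-18


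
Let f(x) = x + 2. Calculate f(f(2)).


6


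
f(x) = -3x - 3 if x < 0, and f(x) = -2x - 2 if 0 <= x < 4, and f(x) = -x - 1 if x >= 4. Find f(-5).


-5 satisfies x < 0
f(-5) = 12

12


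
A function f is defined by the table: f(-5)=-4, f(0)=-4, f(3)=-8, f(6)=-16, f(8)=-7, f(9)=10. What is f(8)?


-7


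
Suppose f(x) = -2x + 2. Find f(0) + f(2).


f(0) = 2
f(2) = -2
Sum = 0

0


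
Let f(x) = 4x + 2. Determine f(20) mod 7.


f(20) = 82
82 mod 7 = 5

5


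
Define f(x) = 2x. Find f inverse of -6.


-3


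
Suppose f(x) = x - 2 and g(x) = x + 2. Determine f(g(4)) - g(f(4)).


0


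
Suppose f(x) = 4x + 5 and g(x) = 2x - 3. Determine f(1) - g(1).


f(1) = 9
g(1) = -1
Difference = 10

10


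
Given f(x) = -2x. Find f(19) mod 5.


f(19) = -38
-38 mod 5 = 2

2


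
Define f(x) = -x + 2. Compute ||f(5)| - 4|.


f(5) = -3
|-3| = 3
|3 - 4| = 1

1


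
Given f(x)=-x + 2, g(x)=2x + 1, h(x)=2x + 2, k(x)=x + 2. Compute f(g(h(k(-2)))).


k(-2) = 0
h(0) = 2
g(2) = 5
f(5) = -3

-3


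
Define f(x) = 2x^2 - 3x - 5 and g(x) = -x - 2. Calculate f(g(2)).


g(2) = -4
f(-4) = 2*(-4)^2 - 3*(-4) - 5 = 39

39


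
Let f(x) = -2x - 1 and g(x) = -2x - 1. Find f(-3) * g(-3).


f(-3) = 5
g(-3) = 5
Product = 25

25


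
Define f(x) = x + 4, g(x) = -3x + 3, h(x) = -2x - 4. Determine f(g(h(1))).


h(1) = -6
g(-6) = 21
f(21) = 25

25


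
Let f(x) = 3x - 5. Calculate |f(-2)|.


f(-2) = -11
|-11| = 11

11


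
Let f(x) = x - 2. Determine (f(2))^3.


0


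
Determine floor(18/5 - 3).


18/5 = 3.6
3.6 - 3 = 0.6
floor(0.6) = 0

0


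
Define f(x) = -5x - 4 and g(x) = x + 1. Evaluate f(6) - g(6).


f(6) = -34
g(6) = 7
Difference = -41

-41


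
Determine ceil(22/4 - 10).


22/4 = 5.5
5.5 - 10 = -4.5
ceil(-4.5) = -4

-4


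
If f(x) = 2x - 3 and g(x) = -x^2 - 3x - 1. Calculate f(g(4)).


g(4) = -29
f(-29) = -61

-61


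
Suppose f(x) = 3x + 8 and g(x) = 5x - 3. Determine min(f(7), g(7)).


f(7) = 29
g(7) = 32
min = 29

29


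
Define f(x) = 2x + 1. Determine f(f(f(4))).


f(4) = 9
f(9) = 19
f(19) = 39

39


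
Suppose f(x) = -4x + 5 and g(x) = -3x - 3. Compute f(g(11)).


g(11) = -36
f(-36) = 149

149


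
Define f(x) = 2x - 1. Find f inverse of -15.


-7


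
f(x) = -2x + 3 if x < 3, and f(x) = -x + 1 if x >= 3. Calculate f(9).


9 satisfies x >= 3
f(9) = -8

-8


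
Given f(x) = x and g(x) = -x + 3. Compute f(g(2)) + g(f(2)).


2


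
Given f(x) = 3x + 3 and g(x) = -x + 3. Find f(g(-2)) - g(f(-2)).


f(g(-2)) = 18
g(f(-2)) = 6
Difference = 12

12


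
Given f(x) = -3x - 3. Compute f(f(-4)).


-30


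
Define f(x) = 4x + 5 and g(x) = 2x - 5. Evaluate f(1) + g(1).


6


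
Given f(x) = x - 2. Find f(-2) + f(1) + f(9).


f(-2) = -4
f(1) = -1
f(9) = 7
Sum = 2

2


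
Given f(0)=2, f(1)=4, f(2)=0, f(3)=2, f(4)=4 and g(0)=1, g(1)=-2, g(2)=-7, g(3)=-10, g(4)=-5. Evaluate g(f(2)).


f(2) = 0
g(0) = 1

1


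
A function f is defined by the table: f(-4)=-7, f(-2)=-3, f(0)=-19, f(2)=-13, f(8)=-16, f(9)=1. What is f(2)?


Reading from the table at x = 2

-13


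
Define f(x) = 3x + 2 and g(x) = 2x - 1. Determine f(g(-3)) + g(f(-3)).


f(g(-3)) = -19
g(f(-3)) = -15
Sum = -34

-34


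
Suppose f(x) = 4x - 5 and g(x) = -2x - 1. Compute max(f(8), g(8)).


f(8) = 27
g(8) = -17
max = 27

27


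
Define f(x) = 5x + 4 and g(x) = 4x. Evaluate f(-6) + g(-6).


f(-6) = -26
g(-6) = -24
Sum = -50

-50


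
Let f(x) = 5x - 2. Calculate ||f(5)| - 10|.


13


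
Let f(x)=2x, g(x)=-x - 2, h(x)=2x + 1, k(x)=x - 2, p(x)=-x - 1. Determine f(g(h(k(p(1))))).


10


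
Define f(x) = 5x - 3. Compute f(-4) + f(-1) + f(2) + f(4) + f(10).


f(-4) = -23
f(-1) = -8
f(2) = 7
f(4) = 17
f(10) = 47
Sum = 40

40


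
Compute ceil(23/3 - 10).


23/3 = 7.6667
7.6667 - 10 = -2.3333
ceil(-2.3333) = -2

-2


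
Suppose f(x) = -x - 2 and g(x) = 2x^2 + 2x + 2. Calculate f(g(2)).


g(2) = 14
f(14) = -16

-16


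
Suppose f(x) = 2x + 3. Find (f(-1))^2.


f(-1) = 1
(1)^2 = 1

1


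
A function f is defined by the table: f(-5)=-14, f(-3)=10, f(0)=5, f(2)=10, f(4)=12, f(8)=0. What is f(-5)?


Reading from the table at x = -5

-14


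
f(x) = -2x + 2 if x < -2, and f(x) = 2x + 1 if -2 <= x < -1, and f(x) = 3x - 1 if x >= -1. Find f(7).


7 satisfies x >= -1
f(7) = 20

20


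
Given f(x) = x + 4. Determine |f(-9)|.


f(-9) = -5
|-5| = 5

5


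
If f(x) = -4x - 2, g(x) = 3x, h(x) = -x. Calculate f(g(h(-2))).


h(-2) = 2
g(2) = 6
f(6) = -26

-26


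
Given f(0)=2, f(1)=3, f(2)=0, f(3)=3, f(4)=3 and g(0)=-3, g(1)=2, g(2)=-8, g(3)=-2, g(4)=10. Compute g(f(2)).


f(2) = 0
g(0) = -3

-3


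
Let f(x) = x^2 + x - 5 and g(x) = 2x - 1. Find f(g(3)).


g(3) = 5
f(5) = 1*(5)^2 + 1*(5) - 5 = 25

25


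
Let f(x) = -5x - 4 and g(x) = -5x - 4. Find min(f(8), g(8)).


f(8) = -44
g(8) = -44
min = -44

-44


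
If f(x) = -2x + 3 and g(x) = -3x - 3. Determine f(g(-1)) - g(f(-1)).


f(g(-1)) = 3
g(f(-1)) = -18
Difference = 21

21


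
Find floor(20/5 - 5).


20/5 = 4
4 - 5 = -1
floor(-1) = -1

-1


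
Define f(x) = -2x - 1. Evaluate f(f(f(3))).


-27


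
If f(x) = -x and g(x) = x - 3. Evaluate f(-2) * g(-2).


f(-2) = 2
g(-2) = -5
Product = -10

-10


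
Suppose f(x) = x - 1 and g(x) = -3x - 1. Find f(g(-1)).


g(-1) = 2
f(2) = 1

1


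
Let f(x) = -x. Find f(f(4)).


f(4) = -4
f(-4) = 4

4


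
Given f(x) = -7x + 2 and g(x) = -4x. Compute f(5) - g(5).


f(5) = -33
g(5) = -20
Difference = -13

-13


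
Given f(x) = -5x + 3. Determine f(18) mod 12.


f(18) = -87
-87 mod 12 = 9

9


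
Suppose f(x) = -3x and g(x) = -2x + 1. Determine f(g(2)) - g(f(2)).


f(g(2)) = 9
g(f(2)) = 13
Difference = -4

-4


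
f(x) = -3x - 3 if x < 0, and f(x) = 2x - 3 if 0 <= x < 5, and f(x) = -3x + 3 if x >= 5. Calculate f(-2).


3


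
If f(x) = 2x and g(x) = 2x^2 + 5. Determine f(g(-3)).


g(-3) = 23
f(23) = 46

46


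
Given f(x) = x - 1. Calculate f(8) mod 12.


7


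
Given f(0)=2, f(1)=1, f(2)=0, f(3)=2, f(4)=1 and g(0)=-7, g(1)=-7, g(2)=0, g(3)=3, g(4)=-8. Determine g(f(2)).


-7


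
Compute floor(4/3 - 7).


4/3 = 1.3333
1.3333 - 7 = -5.6667
floor(-5.6667) = -6

-6


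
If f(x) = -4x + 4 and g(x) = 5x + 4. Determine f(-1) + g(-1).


f(-1) = 8
g(-1) = -1
Sum = 7

7


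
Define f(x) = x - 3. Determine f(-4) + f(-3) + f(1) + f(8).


f(-4) = -7
f(-3) = -6
f(1) = -2
f(8) = 5
Sum = -10

-10


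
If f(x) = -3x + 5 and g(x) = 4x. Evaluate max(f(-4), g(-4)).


17


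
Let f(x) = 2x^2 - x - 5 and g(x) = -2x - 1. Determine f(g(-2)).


g(-2) = 3
f(3) = 2*(3)^2 - 1*(3) - 5 = 10

10


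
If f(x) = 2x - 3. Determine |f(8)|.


13


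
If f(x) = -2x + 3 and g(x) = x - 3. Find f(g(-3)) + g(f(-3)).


21


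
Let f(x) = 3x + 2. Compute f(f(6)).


f(6) = 20
f(20) = 62

62


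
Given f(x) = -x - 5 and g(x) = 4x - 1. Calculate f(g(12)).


g(12) = 47
f(47) = -52

-52


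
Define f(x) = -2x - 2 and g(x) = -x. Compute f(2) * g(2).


f(2) = -6
g(2) = -2
Product = 12

12


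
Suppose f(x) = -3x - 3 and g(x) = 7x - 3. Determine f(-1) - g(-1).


f(-1) = 0
g(-1) = -10
Difference = 10

10


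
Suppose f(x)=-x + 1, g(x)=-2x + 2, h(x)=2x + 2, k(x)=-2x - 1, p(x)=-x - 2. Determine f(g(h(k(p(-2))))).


-1


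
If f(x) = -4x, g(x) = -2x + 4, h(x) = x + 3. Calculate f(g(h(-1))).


h(-1) = 2
g(2) = 0
f(0) = 0

0


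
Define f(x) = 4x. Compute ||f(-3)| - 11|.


f(-3) = -12
|-12| = 12
|12 - 11| = 1

1


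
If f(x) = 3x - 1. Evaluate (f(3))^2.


64


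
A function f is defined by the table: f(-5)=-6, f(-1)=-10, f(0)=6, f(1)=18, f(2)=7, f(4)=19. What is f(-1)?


Reading from the table at x = -1

-10


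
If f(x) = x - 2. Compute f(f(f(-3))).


f(-3) = -5
f(-5) = -7
f(-7) = -9

-9


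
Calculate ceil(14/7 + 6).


14/7 = 2
2 + 6 = 8
ceil(8) = 8

8


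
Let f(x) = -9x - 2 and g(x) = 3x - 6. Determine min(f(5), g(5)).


f(5) = -47
g(5) = 9
min = -47

-47


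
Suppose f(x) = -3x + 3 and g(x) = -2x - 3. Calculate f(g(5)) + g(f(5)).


f(g(5)) = 42
g(f(5)) = 21
Sum = 63

63


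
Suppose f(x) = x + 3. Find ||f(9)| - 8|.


f(9) = 12
|12| = 12
|12 - 8| = 4

4


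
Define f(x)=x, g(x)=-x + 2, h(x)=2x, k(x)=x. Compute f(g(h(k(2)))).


k(2) = 2
h(2) = 4
g(4) = -2
f(-2) = -2

-2


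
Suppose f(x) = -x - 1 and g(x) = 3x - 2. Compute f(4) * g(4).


f(4) = -5
g(4) = 10
Product = -50

-50


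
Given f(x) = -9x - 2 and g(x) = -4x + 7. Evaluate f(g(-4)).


-209


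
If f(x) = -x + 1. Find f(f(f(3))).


f(3) = -2
f(-2) = 3
f(3) = -2

-2


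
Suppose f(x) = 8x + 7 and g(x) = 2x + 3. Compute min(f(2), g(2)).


7


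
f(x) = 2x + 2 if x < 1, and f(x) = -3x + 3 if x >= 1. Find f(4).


4 satisfies x >= 1
f(4) = -9

-9


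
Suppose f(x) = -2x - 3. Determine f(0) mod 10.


f(0) = -3
-3 mod 10 = 7

7


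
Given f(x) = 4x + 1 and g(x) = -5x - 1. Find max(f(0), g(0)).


f(0) = 1
g(0) = -1
max = 1

1


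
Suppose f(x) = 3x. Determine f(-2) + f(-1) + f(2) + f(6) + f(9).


f(-2) = -6
f(-1) = -3
f(2) = 6
f(6) = 18
f(9) = 27
Sum = 42

42


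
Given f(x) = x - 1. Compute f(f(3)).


f(3) = 2
f(2) = 1

1


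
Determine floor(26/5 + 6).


26/5 = 5.2
5.2 + 6 = 11.2
floor(11.2) = 11

11


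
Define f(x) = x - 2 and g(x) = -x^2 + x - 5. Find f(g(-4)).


g(-4) = -25
f(-25) = -27

-27


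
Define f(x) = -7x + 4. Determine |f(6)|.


f(6) = -38
|-38| = 38

38


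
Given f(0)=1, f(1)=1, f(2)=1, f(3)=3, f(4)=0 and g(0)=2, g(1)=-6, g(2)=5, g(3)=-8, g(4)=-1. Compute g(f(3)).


f(3) = 3
g(3) = -8

-8


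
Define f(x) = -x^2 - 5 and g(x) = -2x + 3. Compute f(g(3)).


g(3) = -3
f(-3) = (-1)*(-3)^2 - 5 = -14

-14


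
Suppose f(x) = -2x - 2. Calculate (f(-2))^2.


f(-2) = 2
(2)^2 = 4

4


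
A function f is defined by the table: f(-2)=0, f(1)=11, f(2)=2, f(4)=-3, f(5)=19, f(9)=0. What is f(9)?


Reading from the table at x = 9

0


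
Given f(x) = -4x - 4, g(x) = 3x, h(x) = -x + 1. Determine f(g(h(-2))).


h(-2) = 3
g(3) = 9
f(9) = -40

-40


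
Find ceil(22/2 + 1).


22/2 = 11
11 + 1 = 12
ceil(12) = 12

12


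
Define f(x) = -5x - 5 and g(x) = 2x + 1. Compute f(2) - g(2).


f(2) = -15
g(2) = 5
Difference = -20

-20


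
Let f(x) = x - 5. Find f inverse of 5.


Solve x - 5 = 5
x = (5 + 5) / 1 = 10

10


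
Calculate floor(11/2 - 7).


-2


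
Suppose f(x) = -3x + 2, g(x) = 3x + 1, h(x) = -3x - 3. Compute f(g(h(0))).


h(0) = -3
g(-3) = -8
f(-8) = 26

26


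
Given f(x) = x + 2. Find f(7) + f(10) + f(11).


f(7) = 9
f(10) = 12
f(11) = 13
Sum = 34

34


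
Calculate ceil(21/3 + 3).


21/3 = 7
7 + 3 = 10
ceil(10) = 10

10


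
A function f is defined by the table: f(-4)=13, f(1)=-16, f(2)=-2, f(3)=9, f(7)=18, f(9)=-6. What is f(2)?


-2


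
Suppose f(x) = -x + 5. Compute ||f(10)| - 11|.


f(10) = -5
|-5| = 5
|5 - 11| = 6

6


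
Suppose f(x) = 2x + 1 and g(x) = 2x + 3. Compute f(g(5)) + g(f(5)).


52


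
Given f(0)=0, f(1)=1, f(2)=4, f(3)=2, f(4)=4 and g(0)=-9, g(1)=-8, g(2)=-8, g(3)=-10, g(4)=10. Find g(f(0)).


f(0) = 0
g(0) = -9

-9


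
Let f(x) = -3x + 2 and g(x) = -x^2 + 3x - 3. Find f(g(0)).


g(0) = -3
f(-3) = 11

11


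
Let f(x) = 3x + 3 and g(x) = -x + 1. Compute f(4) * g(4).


-45


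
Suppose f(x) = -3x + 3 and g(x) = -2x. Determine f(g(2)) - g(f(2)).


f(g(2)) = 15
g(f(2)) = 6
Difference = 9

9


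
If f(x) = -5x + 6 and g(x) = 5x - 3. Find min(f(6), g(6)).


f(6) = -24
g(6) = 27
min = -24

-24


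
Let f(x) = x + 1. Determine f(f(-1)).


f(-1) = 0
f(0) = 1

1


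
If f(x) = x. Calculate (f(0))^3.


f(0) = 0
(0)^3 = 0

0


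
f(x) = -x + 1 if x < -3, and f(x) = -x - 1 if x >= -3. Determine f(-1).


-1 satisfies x >= -3
f(-1) = 0

0


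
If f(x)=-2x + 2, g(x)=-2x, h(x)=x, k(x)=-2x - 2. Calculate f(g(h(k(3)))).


k(3) = -8
h(-8) = -8
g(-8) = 16
f(16) = -30

-30


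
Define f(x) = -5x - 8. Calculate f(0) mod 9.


f(0) = -8
-8 mod 9 = 1

1


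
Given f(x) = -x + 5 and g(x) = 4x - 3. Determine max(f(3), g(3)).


f(3) = 2
g(3) = 9
max = 9

9


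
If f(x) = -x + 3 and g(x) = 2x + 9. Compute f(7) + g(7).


f(7) = -4
g(7) = 23
Sum = 19

19


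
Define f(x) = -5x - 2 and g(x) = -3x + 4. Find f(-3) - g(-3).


f(-3) = 13
g(-3) = 13
Difference = 0

0


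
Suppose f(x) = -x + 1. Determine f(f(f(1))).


f(1) = 0
f(0) = 1
f(1) = 0

0


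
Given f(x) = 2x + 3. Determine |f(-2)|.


f(-2) = -1
|-1| = 1

1


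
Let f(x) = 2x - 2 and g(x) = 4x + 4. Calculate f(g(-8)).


g(-8) = -28
f(-28) = -58

-58


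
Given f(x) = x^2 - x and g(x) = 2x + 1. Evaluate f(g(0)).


g(0) = 1
f(1) = 1*(1)^2 - 1*(1) = 0

0


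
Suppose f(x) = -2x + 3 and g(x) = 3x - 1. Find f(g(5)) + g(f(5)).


f(g(5)) = -25
g(f(5)) = -22
Sum = -47

-47


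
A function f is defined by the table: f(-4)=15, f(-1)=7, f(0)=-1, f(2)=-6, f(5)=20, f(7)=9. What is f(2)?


-6


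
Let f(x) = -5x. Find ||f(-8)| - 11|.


f(-8) = 40
|40| = 40
|40 - 11| = 29

29


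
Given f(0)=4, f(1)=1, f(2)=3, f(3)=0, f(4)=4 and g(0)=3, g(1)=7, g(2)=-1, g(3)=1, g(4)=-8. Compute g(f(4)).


f(4) = 4
g(4) = -8

-8


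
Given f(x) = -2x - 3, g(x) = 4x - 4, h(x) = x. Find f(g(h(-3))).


h(-3) = -3
g(-3) = -16
f(-16) = 29

29


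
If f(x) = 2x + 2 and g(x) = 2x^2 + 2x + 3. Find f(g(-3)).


32


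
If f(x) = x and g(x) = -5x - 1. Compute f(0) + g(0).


-1


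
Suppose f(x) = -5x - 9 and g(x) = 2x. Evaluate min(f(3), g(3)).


f(3) = -24
g(3) = 6
min = -24

-24


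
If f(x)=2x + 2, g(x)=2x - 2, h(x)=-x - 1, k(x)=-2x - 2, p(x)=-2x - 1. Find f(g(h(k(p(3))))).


-54


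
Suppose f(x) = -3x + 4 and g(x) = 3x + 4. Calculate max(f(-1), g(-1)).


f(-1) = 7
g(-1) = 1
max = 7

7


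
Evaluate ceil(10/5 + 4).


10/5 = 2
2 + 4 = 6
ceil(6) = 6

6


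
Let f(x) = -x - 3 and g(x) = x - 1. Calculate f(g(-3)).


g(-3) = -4
f(-4) = 1

1


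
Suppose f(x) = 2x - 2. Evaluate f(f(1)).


f(1) = 0
f(0) = -2

-2


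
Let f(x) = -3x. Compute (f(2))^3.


-216


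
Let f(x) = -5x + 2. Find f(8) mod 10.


f(8) = -38
-38 mod 10 = 2

2


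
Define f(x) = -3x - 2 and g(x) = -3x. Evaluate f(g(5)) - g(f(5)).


f(g(5)) = 43
g(f(5)) = 51
Difference = -8

-8


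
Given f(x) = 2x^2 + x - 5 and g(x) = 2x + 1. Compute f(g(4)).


166


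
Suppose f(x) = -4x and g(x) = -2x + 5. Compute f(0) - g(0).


f(0) = 0
g(0) = 5
Difference = -5

-5


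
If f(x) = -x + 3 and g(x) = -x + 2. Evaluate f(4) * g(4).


f(4) = -1
g(4) = -2
Product = 2

2


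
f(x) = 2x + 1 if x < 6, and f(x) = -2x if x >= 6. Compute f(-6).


-6 satisfies x < 6
f(-6) = -11

-11


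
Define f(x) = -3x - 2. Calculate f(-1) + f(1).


f(-1) = 1
f(1) = -5
Sum = -4

-4


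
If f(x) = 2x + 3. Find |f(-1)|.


f(-1) = 1
|1| = 1

1


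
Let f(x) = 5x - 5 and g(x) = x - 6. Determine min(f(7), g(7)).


f(7) = 30
g(7) = 1
min = 1

1


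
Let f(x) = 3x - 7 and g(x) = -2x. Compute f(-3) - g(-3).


f(-3) = -16
g(-3) = 6
Difference = -22

-22


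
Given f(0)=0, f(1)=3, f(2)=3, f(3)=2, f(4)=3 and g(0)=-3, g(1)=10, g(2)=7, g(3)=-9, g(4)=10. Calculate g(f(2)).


f(2) = 3
g(3) = -9

-9


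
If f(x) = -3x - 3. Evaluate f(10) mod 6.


f(10) = -33
-33 mod 6 = 3

3


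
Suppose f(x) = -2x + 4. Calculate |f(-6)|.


f(-6) = 16
|16| = 16

16


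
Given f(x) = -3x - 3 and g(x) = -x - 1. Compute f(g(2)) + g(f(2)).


f(g(2)) = 6
g(f(2)) = 8
Sum = 14

14


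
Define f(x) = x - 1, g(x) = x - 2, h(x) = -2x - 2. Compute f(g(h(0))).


h(0) = -2
g(-2) = -4
f(-4) = -5

-5


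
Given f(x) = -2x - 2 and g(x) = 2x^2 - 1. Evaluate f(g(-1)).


g(-1) = 1
f(1) = -4

-4


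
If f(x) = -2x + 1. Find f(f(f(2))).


f(2) = -3
f(-3) = 7
f(7) = -13

-13


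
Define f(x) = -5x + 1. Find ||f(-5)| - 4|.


f(-5) = 26
|26| = 26
|26 - 4| = 22

22


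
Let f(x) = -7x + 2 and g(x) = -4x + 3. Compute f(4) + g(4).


f(4) = -26
g(4) = -13
Sum = -39

-39


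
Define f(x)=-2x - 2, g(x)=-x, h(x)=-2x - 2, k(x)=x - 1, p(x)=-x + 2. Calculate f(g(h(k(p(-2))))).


p(-2) = 4
k(4) = 3
h(3) = -8
g(-8) = 8
f(8) = -18

-18


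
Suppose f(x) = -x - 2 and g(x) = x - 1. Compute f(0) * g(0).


f(0) = -2
g(0) = -1
Product = 2

2


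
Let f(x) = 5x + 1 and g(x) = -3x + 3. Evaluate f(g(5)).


g(5) = -12
f(-12) = -59

-59


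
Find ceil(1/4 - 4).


1/4 = 0.25
0.25 - 4 = -3.75
ceil(-3.75) = -3

-3


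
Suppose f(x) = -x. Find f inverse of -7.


Solve -x = -7
x = (-7) / (-1) = 7

7


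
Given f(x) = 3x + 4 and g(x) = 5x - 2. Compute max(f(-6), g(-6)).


f(-6) = -14
g(-6) = -32
max = -14

-14


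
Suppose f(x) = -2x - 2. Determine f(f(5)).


22


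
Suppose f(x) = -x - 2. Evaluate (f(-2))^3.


f(-2) = 0
(0)^3 = 0

0


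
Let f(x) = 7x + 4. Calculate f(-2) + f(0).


f(-2) = -10
f(0) = 4
Sum = -6

-6


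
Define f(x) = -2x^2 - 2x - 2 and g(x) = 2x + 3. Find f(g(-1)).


g(-1) = 1
f(1) = (-2)*(1)^2 - 2*(1) - 2 = -6

-6


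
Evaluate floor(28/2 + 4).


28/2 = 14
14 + 4 = 18
floor(18) = 18

18


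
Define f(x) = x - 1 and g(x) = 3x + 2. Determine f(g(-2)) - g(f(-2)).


f(g(-2)) = -5
g(f(-2)) = -7
Difference = 2

2


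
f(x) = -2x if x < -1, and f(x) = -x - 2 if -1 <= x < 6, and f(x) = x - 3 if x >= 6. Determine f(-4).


8


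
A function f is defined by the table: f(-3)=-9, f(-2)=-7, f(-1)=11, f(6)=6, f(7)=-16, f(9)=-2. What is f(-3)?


Reading from the table at x = -3

-9


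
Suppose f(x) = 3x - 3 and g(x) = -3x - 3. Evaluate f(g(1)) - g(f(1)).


f(g(1)) = -21
g(f(1)) = -3
Difference = -18

-18


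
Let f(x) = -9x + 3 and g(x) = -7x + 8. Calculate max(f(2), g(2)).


-6


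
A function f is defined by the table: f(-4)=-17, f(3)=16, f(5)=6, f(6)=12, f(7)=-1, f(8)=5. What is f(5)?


Reading from the table at x = 5

6


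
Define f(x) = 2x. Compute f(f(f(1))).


f(1) = 2
f(2) = 4
f(4) = 8

8


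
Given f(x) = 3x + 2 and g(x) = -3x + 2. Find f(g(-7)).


g(-7) = 23
f(23) = 71

71


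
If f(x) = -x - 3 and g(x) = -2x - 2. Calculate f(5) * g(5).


f(5) = -8
g(5) = -12
Product = 96

96


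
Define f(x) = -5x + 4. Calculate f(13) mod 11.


f(13) = -61
-61 mod 11 = 5

5


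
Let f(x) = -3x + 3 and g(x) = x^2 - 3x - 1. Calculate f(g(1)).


12


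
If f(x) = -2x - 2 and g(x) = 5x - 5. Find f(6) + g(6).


f(6) = -14
g(6) = 25
Sum = 11

11


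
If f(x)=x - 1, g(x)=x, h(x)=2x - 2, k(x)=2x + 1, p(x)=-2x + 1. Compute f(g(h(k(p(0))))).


3


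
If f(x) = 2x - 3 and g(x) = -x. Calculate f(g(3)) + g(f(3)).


f(g(3)) = -9
g(f(3)) = -3
Sum = -12

-12


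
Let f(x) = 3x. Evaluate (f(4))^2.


144


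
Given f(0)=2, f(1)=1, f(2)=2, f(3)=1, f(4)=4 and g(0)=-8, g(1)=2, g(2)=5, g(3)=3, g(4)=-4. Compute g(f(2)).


5


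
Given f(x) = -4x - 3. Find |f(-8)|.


29


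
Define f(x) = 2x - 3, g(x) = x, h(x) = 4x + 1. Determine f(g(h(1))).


7


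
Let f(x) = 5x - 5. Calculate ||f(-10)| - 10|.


f(-10) = -55
|-55| = 55
|55 - 10| = 45

45


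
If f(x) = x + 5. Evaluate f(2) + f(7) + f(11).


f(2) = 7
f(7) = 12
f(11) = 16
Sum = 35

35


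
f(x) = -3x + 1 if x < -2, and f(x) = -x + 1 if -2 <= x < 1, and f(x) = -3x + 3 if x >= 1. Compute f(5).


5 satisfies x >= 1
f(5) = -12

-12


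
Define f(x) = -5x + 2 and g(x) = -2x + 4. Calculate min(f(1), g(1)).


f(1) = -3
g(1) = 2
min = -3

-3


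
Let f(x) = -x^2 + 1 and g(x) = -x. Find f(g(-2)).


g(-2) = 2
f(2) = (-1)*(2)^2 + 1 = -3

-3


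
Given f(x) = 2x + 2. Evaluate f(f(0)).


f(0) = 2
f(2) = 6

6


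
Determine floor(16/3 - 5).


16/3 = 5.3333
5.3333 - 5 = 0.3333
floor(0.3333) = 0

0


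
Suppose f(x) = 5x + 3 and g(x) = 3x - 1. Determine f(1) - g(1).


f(1) = 8
g(1) = 2
Difference = 6

6


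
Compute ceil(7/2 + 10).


7/2 = 3.5
3.5 + 10 = 13.5
ceil(13.5) = 14

14


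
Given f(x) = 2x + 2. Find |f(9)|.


f(9) = 20
|20| = 20

20


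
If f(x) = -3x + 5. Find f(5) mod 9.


8


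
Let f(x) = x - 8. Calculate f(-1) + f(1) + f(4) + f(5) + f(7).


f(-1) = -9
f(1) = -7
f(4) = -4
f(5) = -3
f(7) = -1
Sum = -24

-24


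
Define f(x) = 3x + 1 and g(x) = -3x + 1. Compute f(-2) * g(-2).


f(-2) = -5
g(-2) = 7
Product = -35

-35


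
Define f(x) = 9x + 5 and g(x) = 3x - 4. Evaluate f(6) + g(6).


f(6) = 59
g(6) = 14
Sum = 73

73


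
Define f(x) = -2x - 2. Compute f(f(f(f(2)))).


f(2) = -6
f(-6) = 10
f(10) = -22
f(-22) = 42

42


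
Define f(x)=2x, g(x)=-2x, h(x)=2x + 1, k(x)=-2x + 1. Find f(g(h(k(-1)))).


-28


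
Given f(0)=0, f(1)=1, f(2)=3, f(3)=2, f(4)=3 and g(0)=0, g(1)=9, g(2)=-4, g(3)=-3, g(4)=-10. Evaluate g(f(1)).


f(1) = 1
g(1) = 9

9


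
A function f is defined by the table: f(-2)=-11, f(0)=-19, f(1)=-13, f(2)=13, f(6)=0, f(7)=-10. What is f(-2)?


Reading from the table at x = -2

-11


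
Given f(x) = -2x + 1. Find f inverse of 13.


Solve -2x + 1 = 13
x = (13 - 1) / (-2) = -6

-6


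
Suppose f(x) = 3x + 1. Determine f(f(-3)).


f(-3) = -8
f(-8) = -23

-23


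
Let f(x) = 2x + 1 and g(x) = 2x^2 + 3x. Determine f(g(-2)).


g(-2) = 2
f(2) = 5

5


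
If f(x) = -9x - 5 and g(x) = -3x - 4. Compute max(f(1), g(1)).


-7


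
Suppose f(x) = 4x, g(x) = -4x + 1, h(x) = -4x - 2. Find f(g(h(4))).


h(4) = -18
g(-18) = 73
f(73) = 292

292


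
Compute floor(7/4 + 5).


7/4 = 1.75
1.75 + 5 = 6.75
floor(6.75) = 6

6


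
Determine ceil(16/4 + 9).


16/4 = 4
4 + 9 = 13
ceil(13) = 13

13


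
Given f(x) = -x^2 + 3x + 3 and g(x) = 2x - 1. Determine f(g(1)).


g(1) = 1
f(1) = (-1)*(1)^2 + 3*(1) + 3 = 5

5


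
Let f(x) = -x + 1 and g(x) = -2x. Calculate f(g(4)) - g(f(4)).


f(g(4)) = 9
g(f(4)) = 6
Difference = 3

3


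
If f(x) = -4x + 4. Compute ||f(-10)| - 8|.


f(-10) = 44
|44| = 44
|44 - 8| = 36

36


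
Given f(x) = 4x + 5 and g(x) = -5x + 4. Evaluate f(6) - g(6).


f(6) = 29
g(6) = -26
Difference = 55

55


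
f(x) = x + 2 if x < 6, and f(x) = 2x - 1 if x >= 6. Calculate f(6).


6 satisfies x >= 6
f(6) = 11

11


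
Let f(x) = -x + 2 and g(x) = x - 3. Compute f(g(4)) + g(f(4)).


f(g(4)) = 1
g(f(4)) = -5
Sum = -4

-4


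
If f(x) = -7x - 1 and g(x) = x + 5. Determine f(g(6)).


g(6) = 11
f(11) = -78

-78


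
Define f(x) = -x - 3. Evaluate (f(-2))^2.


1


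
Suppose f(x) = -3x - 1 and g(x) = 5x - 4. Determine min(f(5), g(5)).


-16


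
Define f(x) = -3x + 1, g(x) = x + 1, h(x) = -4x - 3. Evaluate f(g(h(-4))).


h(-4) = 13
g(13) = 14
f(14) = -41

-41


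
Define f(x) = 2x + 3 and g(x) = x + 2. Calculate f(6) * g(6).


120


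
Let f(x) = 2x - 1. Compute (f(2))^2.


f(2) = 3
(3)^2 = 9

9


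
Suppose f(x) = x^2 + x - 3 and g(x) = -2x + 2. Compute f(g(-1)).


g(-1) = 4
f(4) = 1*(4)^2 + 1*(4) - 3 = 17

17


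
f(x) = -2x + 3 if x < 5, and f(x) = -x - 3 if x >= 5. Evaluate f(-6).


15


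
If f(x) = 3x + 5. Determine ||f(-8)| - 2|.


f(-8) = -19
|-19| = 19
|19 - 2| = 17

17


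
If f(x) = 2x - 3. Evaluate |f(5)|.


f(5) = 7
|7| = 7

7


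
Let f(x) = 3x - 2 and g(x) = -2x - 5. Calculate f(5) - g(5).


f(5) = 13
g(5) = -15
Difference = 28

28


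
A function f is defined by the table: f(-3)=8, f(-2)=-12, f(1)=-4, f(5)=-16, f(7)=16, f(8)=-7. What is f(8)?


-7


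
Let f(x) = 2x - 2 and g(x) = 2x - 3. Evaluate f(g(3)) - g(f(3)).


f(g(3)) = 4
g(f(3)) = 5
Difference = -1

-1


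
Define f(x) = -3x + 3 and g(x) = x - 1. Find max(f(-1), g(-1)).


f(-1) = 6
g(-1) = -2
max = 6

6


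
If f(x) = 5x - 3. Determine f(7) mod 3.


f(7) = 32
32 mod 3 = 2

2


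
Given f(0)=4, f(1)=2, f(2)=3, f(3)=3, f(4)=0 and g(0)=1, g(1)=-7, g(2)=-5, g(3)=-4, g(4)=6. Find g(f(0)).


f(0) = 4
g(4) = 6

6


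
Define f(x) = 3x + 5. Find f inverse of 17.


Solve 3x + 5 = 17
x = (17 - 5) / 3 = 4

4


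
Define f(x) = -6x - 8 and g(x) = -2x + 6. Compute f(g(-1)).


g(-1) = 8
f(8) = -56

-56


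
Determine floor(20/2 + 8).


18


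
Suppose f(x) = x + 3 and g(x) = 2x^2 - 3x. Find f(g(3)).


g(3) = 9
f(9) = 12

12


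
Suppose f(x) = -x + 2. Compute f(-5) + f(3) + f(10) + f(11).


-11


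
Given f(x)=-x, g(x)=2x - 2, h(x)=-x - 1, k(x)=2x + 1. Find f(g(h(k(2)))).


14


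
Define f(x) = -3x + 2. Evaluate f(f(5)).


f(5) = -13
f(-13) = 41

41


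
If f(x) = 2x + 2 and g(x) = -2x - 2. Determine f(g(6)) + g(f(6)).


-56


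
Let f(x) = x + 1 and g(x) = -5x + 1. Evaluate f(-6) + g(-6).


f(-6) = -5
g(-6) = 31
Sum = 26

26


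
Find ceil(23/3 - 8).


0


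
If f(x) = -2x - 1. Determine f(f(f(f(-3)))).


f(-3) = 5
f(5) = -11
f(-11) = 21
f(21) = -43

-43


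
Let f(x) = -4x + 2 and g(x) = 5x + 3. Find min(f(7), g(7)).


-26


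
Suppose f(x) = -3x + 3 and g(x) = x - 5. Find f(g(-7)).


g(-7) = -12
f(-12) = 39

39


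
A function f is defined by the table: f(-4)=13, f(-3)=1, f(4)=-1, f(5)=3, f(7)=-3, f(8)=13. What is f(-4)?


Reading from the table at x = -4

13


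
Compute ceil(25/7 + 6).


25/7 = 3.5714
3.5714 + 6 = 9.5714
ceil(9.5714) = 10

10


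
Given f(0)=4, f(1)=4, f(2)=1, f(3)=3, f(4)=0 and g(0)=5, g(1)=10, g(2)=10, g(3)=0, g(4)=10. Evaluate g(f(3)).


f(3) = 3
g(3) = 0

0


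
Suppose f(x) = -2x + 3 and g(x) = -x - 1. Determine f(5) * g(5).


42


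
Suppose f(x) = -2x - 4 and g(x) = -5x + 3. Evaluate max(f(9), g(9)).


-22


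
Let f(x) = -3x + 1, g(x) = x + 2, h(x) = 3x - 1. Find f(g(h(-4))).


h(-4) = -13
g(-13) = -11
f(-11) = 34

34


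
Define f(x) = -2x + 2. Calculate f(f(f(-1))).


14


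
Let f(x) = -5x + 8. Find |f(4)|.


f(4) = -12
|-12| = 12

12


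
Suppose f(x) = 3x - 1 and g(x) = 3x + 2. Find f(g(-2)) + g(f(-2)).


f(g(-2)) = -13
g(f(-2)) = -19
Sum = -32

-32


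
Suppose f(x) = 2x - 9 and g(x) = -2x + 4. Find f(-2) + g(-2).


f(-2) = -13
g(-2) = 8
Sum = -5

-5


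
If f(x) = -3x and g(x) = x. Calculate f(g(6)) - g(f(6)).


f(g(6)) = -18
g(f(6)) = -18
Difference = 0

0


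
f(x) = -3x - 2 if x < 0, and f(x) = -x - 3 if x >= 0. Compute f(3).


3 satisfies x >= 0
f(3) = -6

-6


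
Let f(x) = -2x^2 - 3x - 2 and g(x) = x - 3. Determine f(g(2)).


g(2) = -1
f(-1) = (-2)*(-1)^2 - 3*(-1) - 2 = -1

-1


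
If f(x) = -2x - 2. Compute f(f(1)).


f(1) = -4
f(-4) = 6

6


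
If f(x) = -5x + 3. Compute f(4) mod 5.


f(4) = -17
-17 mod 5 = 3

3


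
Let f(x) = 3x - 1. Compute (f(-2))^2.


f(-2) = -7
(-7)^2 = 49

49


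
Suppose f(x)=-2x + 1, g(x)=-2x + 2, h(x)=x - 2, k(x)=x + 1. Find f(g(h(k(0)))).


-7


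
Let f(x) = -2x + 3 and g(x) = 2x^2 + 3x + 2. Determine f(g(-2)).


g(-2) = 4
f(4) = -5

-5


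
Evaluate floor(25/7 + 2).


25/7 = 3.5714
3.5714 + 2 = 5.5714
floor(5.5714) = 5

5


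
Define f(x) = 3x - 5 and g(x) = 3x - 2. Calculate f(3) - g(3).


-3


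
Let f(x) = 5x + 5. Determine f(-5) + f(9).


f(-5) = -20
f(9) = 50
Sum = 30

30


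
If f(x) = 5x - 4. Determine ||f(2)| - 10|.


f(2) = 6
|6| = 6
|6 - 10| = 4

4


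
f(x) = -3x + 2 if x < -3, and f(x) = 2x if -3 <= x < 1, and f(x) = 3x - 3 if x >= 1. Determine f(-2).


-2 satisfies -3 <= x < 1
f(-2) = -4

-4


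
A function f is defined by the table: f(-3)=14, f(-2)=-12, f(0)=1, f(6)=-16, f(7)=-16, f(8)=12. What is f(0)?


Reading from the table at x = 0

1


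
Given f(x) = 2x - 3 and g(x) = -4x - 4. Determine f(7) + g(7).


f(7) = 11
g(7) = -32
Sum = -21

-21


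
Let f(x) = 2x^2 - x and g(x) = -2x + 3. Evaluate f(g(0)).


g(0) = 3
f(3) = 2*(3)^2 - 1*(3) = 15

15


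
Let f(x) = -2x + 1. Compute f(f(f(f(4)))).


f(4) = -7
f(-7) = 15
f(15) = -29
f(-29) = 59

59


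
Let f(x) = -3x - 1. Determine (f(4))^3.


-2197


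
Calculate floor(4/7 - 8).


4/7 = 0.5714
0.5714 - 8 = -7.4286
floor(-7.4286) = -8

-8


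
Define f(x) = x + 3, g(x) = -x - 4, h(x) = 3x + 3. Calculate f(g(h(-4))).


h(-4) = -9
g(-9) = 5
f(5) = 8

8


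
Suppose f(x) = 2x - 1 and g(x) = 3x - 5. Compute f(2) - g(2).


2


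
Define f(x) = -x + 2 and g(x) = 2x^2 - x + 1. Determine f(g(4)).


g(4) = 29
f(29) = -27

-27


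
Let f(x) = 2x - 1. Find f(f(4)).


f(4) = 7
f(7) = 13

13


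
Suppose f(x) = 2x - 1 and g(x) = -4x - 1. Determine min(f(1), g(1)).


f(1) = 1
g(1) = -5
min = -5

-5


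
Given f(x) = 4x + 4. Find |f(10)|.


44


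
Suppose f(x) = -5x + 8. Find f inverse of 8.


Solve -5x + 8 = 8
x = (8 - 8) / (-5) = 0

0


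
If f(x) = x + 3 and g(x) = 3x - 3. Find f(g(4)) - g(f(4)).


f(g(4)) = 12
g(f(4)) = 18
Difference = -6

-6


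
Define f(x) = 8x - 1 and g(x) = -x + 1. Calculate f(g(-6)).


g(-6) = 7
f(7) = 55

55


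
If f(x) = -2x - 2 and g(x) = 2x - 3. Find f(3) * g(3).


-24


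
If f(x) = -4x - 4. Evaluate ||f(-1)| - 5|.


f(-1) = 0
|0| = 0
|0 - 5| = 5

5
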